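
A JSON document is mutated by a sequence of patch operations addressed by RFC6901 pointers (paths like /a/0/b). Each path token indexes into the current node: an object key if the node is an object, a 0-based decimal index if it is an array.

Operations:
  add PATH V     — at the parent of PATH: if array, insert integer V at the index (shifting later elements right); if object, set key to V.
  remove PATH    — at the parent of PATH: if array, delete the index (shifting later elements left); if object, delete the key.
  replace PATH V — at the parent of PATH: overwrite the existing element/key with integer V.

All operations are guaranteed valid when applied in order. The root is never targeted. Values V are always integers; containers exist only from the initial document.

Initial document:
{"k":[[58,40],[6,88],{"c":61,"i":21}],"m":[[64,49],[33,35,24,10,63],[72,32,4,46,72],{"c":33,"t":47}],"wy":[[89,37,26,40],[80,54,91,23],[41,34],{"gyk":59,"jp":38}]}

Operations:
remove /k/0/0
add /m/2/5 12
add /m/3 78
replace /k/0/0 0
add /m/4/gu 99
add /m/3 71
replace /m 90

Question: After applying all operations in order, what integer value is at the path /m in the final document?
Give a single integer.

After op 1 (remove /k/0/0): {"k":[[40],[6,88],{"c":61,"i":21}],"m":[[64,49],[33,35,24,10,63],[72,32,4,46,72],{"c":33,"t":47}],"wy":[[89,37,26,40],[80,54,91,23],[41,34],{"gyk":59,"jp":38}]}
After op 2 (add /m/2/5 12): {"k":[[40],[6,88],{"c":61,"i":21}],"m":[[64,49],[33,35,24,10,63],[72,32,4,46,72,12],{"c":33,"t":47}],"wy":[[89,37,26,40],[80,54,91,23],[41,34],{"gyk":59,"jp":38}]}
After op 3 (add /m/3 78): {"k":[[40],[6,88],{"c":61,"i":21}],"m":[[64,49],[33,35,24,10,63],[72,32,4,46,72,12],78,{"c":33,"t":47}],"wy":[[89,37,26,40],[80,54,91,23],[41,34],{"gyk":59,"jp":38}]}
After op 4 (replace /k/0/0 0): {"k":[[0],[6,88],{"c":61,"i":21}],"m":[[64,49],[33,35,24,10,63],[72,32,4,46,72,12],78,{"c":33,"t":47}],"wy":[[89,37,26,40],[80,54,91,23],[41,34],{"gyk":59,"jp":38}]}
After op 5 (add /m/4/gu 99): {"k":[[0],[6,88],{"c":61,"i":21}],"m":[[64,49],[33,35,24,10,63],[72,32,4,46,72,12],78,{"c":33,"gu":99,"t":47}],"wy":[[89,37,26,40],[80,54,91,23],[41,34],{"gyk":59,"jp":38}]}
After op 6 (add /m/3 71): {"k":[[0],[6,88],{"c":61,"i":21}],"m":[[64,49],[33,35,24,10,63],[72,32,4,46,72,12],71,78,{"c":33,"gu":99,"t":47}],"wy":[[89,37,26,40],[80,54,91,23],[41,34],{"gyk":59,"jp":38}]}
After op 7 (replace /m 90): {"k":[[0],[6,88],{"c":61,"i":21}],"m":90,"wy":[[89,37,26,40],[80,54,91,23],[41,34],{"gyk":59,"jp":38}]}
Value at /m: 90

Answer: 90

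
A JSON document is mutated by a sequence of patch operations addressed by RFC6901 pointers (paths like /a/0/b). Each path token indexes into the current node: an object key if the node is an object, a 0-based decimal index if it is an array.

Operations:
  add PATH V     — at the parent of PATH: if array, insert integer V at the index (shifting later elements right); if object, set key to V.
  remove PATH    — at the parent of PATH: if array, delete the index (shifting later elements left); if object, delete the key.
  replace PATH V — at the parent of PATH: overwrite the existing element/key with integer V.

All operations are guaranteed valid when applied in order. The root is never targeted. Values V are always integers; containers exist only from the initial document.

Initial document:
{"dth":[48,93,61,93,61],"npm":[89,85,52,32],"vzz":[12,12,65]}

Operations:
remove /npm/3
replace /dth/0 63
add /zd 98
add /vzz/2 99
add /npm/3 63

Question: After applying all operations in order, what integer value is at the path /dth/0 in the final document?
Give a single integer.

After op 1 (remove /npm/3): {"dth":[48,93,61,93,61],"npm":[89,85,52],"vzz":[12,12,65]}
After op 2 (replace /dth/0 63): {"dth":[63,93,61,93,61],"npm":[89,85,52],"vzz":[12,12,65]}
After op 3 (add /zd 98): {"dth":[63,93,61,93,61],"npm":[89,85,52],"vzz":[12,12,65],"zd":98}
After op 4 (add /vzz/2 99): {"dth":[63,93,61,93,61],"npm":[89,85,52],"vzz":[12,12,99,65],"zd":98}
After op 5 (add /npm/3 63): {"dth":[63,93,61,93,61],"npm":[89,85,52,63],"vzz":[12,12,99,65],"zd":98}
Value at /dth/0: 63

Answer: 63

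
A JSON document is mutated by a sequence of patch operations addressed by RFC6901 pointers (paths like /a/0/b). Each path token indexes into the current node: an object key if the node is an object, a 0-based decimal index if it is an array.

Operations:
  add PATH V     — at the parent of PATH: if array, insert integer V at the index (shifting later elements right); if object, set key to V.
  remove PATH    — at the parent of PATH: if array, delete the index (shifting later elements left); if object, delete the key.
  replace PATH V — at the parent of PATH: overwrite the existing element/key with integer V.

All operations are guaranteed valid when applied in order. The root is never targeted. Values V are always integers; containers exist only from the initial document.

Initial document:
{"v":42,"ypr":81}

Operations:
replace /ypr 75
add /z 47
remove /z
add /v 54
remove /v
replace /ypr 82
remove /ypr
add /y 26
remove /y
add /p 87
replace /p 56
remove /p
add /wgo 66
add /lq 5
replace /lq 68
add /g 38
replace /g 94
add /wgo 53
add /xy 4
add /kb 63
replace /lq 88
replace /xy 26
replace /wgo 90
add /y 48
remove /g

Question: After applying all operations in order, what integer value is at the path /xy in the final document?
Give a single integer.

Answer: 26

Derivation:
After op 1 (replace /ypr 75): {"v":42,"ypr":75}
After op 2 (add /z 47): {"v":42,"ypr":75,"z":47}
After op 3 (remove /z): {"v":42,"ypr":75}
After op 4 (add /v 54): {"v":54,"ypr":75}
After op 5 (remove /v): {"ypr":75}
After op 6 (replace /ypr 82): {"ypr":82}
After op 7 (remove /ypr): {}
After op 8 (add /y 26): {"y":26}
After op 9 (remove /y): {}
After op 10 (add /p 87): {"p":87}
After op 11 (replace /p 56): {"p":56}
After op 12 (remove /p): {}
After op 13 (add /wgo 66): {"wgo":66}
After op 14 (add /lq 5): {"lq":5,"wgo":66}
After op 15 (replace /lq 68): {"lq":68,"wgo":66}
After op 16 (add /g 38): {"g":38,"lq":68,"wgo":66}
After op 17 (replace /g 94): {"g":94,"lq":68,"wgo":66}
After op 18 (add /wgo 53): {"g":94,"lq":68,"wgo":53}
After op 19 (add /xy 4): {"g":94,"lq":68,"wgo":53,"xy":4}
After op 20 (add /kb 63): {"g":94,"kb":63,"lq":68,"wgo":53,"xy":4}
After op 21 (replace /lq 88): {"g":94,"kb":63,"lq":88,"wgo":53,"xy":4}
After op 22 (replace /xy 26): {"g":94,"kb":63,"lq":88,"wgo":53,"xy":26}
After op 23 (replace /wgo 90): {"g":94,"kb":63,"lq":88,"wgo":90,"xy":26}
After op 24 (add /y 48): {"g":94,"kb":63,"lq":88,"wgo":90,"xy":26,"y":48}
After op 25 (remove /g): {"kb":63,"lq":88,"wgo":90,"xy":26,"y":48}
Value at /xy: 26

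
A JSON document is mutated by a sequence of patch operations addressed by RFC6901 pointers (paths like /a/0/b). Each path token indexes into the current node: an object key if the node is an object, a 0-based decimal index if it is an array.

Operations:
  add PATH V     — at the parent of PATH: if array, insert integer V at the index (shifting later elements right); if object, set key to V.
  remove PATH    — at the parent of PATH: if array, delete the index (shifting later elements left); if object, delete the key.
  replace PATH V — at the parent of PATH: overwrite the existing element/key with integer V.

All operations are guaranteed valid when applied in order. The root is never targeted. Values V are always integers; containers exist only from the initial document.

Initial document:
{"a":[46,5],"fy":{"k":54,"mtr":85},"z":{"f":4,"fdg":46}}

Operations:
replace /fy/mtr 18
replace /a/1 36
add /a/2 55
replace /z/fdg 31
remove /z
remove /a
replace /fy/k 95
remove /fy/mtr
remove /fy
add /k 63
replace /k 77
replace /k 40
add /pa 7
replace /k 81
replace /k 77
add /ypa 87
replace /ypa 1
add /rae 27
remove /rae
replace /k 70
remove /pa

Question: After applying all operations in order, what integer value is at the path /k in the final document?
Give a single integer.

After op 1 (replace /fy/mtr 18): {"a":[46,5],"fy":{"k":54,"mtr":18},"z":{"f":4,"fdg":46}}
After op 2 (replace /a/1 36): {"a":[46,36],"fy":{"k":54,"mtr":18},"z":{"f":4,"fdg":46}}
After op 3 (add /a/2 55): {"a":[46,36,55],"fy":{"k":54,"mtr":18},"z":{"f":4,"fdg":46}}
After op 4 (replace /z/fdg 31): {"a":[46,36,55],"fy":{"k":54,"mtr":18},"z":{"f":4,"fdg":31}}
After op 5 (remove /z): {"a":[46,36,55],"fy":{"k":54,"mtr":18}}
After op 6 (remove /a): {"fy":{"k":54,"mtr":18}}
After op 7 (replace /fy/k 95): {"fy":{"k":95,"mtr":18}}
After op 8 (remove /fy/mtr): {"fy":{"k":95}}
After op 9 (remove /fy): {}
After op 10 (add /k 63): {"k":63}
After op 11 (replace /k 77): {"k":77}
After op 12 (replace /k 40): {"k":40}
After op 13 (add /pa 7): {"k":40,"pa":7}
After op 14 (replace /k 81): {"k":81,"pa":7}
After op 15 (replace /k 77): {"k":77,"pa":7}
After op 16 (add /ypa 87): {"k":77,"pa":7,"ypa":87}
After op 17 (replace /ypa 1): {"k":77,"pa":7,"ypa":1}
After op 18 (add /rae 27): {"k":77,"pa":7,"rae":27,"ypa":1}
After op 19 (remove /rae): {"k":77,"pa":7,"ypa":1}
After op 20 (replace /k 70): {"k":70,"pa":7,"ypa":1}
After op 21 (remove /pa): {"k":70,"ypa":1}
Value at /k: 70

Answer: 70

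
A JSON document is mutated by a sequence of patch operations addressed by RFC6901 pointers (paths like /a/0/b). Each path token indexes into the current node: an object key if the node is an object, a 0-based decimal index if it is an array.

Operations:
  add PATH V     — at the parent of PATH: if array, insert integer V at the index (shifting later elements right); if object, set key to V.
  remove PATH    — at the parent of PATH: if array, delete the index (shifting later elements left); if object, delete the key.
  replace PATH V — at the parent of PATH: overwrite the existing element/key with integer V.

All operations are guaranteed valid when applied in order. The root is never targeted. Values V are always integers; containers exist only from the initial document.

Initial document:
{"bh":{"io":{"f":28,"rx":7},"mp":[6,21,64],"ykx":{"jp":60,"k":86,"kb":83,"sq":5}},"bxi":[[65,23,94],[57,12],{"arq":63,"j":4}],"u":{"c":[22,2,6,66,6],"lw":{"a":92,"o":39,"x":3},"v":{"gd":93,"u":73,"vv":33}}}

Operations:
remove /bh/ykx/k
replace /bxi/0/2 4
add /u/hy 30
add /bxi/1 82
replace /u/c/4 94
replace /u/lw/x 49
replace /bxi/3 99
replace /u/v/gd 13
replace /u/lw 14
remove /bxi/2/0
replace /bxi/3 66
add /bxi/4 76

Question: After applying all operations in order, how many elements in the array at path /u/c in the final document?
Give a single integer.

After op 1 (remove /bh/ykx/k): {"bh":{"io":{"f":28,"rx":7},"mp":[6,21,64],"ykx":{"jp":60,"kb":83,"sq":5}},"bxi":[[65,23,94],[57,12],{"arq":63,"j":4}],"u":{"c":[22,2,6,66,6],"lw":{"a":92,"o":39,"x":3},"v":{"gd":93,"u":73,"vv":33}}}
After op 2 (replace /bxi/0/2 4): {"bh":{"io":{"f":28,"rx":7},"mp":[6,21,64],"ykx":{"jp":60,"kb":83,"sq":5}},"bxi":[[65,23,4],[57,12],{"arq":63,"j":4}],"u":{"c":[22,2,6,66,6],"lw":{"a":92,"o":39,"x":3},"v":{"gd":93,"u":73,"vv":33}}}
After op 3 (add /u/hy 30): {"bh":{"io":{"f":28,"rx":7},"mp":[6,21,64],"ykx":{"jp":60,"kb":83,"sq":5}},"bxi":[[65,23,4],[57,12],{"arq":63,"j":4}],"u":{"c":[22,2,6,66,6],"hy":30,"lw":{"a":92,"o":39,"x":3},"v":{"gd":93,"u":73,"vv":33}}}
After op 4 (add /bxi/1 82): {"bh":{"io":{"f":28,"rx":7},"mp":[6,21,64],"ykx":{"jp":60,"kb":83,"sq":5}},"bxi":[[65,23,4],82,[57,12],{"arq":63,"j":4}],"u":{"c":[22,2,6,66,6],"hy":30,"lw":{"a":92,"o":39,"x":3},"v":{"gd":93,"u":73,"vv":33}}}
After op 5 (replace /u/c/4 94): {"bh":{"io":{"f":28,"rx":7},"mp":[6,21,64],"ykx":{"jp":60,"kb":83,"sq":5}},"bxi":[[65,23,4],82,[57,12],{"arq":63,"j":4}],"u":{"c":[22,2,6,66,94],"hy":30,"lw":{"a":92,"o":39,"x":3},"v":{"gd":93,"u":73,"vv":33}}}
After op 6 (replace /u/lw/x 49): {"bh":{"io":{"f":28,"rx":7},"mp":[6,21,64],"ykx":{"jp":60,"kb":83,"sq":5}},"bxi":[[65,23,4],82,[57,12],{"arq":63,"j":4}],"u":{"c":[22,2,6,66,94],"hy":30,"lw":{"a":92,"o":39,"x":49},"v":{"gd":93,"u":73,"vv":33}}}
After op 7 (replace /bxi/3 99): {"bh":{"io":{"f":28,"rx":7},"mp":[6,21,64],"ykx":{"jp":60,"kb":83,"sq":5}},"bxi":[[65,23,4],82,[57,12],99],"u":{"c":[22,2,6,66,94],"hy":30,"lw":{"a":92,"o":39,"x":49},"v":{"gd":93,"u":73,"vv":33}}}
After op 8 (replace /u/v/gd 13): {"bh":{"io":{"f":28,"rx":7},"mp":[6,21,64],"ykx":{"jp":60,"kb":83,"sq":5}},"bxi":[[65,23,4],82,[57,12],99],"u":{"c":[22,2,6,66,94],"hy":30,"lw":{"a":92,"o":39,"x":49},"v":{"gd":13,"u":73,"vv":33}}}
After op 9 (replace /u/lw 14): {"bh":{"io":{"f":28,"rx":7},"mp":[6,21,64],"ykx":{"jp":60,"kb":83,"sq":5}},"bxi":[[65,23,4],82,[57,12],99],"u":{"c":[22,2,6,66,94],"hy":30,"lw":14,"v":{"gd":13,"u":73,"vv":33}}}
After op 10 (remove /bxi/2/0): {"bh":{"io":{"f":28,"rx":7},"mp":[6,21,64],"ykx":{"jp":60,"kb":83,"sq":5}},"bxi":[[65,23,4],82,[12],99],"u":{"c":[22,2,6,66,94],"hy":30,"lw":14,"v":{"gd":13,"u":73,"vv":33}}}
After op 11 (replace /bxi/3 66): {"bh":{"io":{"f":28,"rx":7},"mp":[6,21,64],"ykx":{"jp":60,"kb":83,"sq":5}},"bxi":[[65,23,4],82,[12],66],"u":{"c":[22,2,6,66,94],"hy":30,"lw":14,"v":{"gd":13,"u":73,"vv":33}}}
After op 12 (add /bxi/4 76): {"bh":{"io":{"f":28,"rx":7},"mp":[6,21,64],"ykx":{"jp":60,"kb":83,"sq":5}},"bxi":[[65,23,4],82,[12],66,76],"u":{"c":[22,2,6,66,94],"hy":30,"lw":14,"v":{"gd":13,"u":73,"vv":33}}}
Size at path /u/c: 5

Answer: 5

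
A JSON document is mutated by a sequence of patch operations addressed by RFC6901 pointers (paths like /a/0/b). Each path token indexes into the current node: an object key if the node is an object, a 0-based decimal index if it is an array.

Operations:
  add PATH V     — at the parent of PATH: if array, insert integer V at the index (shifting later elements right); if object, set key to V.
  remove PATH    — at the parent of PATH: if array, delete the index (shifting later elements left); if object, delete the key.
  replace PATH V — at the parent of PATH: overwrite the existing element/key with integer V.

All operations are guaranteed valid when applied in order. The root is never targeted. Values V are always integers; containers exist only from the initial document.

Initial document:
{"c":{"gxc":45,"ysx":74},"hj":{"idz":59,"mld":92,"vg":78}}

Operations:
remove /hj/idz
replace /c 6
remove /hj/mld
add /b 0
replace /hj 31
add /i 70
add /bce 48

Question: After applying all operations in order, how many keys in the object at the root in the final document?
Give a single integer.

After op 1 (remove /hj/idz): {"c":{"gxc":45,"ysx":74},"hj":{"mld":92,"vg":78}}
After op 2 (replace /c 6): {"c":6,"hj":{"mld":92,"vg":78}}
After op 3 (remove /hj/mld): {"c":6,"hj":{"vg":78}}
After op 4 (add /b 0): {"b":0,"c":6,"hj":{"vg":78}}
After op 5 (replace /hj 31): {"b":0,"c":6,"hj":31}
After op 6 (add /i 70): {"b":0,"c":6,"hj":31,"i":70}
After op 7 (add /bce 48): {"b":0,"bce":48,"c":6,"hj":31,"i":70}
Size at the root: 5

Answer: 5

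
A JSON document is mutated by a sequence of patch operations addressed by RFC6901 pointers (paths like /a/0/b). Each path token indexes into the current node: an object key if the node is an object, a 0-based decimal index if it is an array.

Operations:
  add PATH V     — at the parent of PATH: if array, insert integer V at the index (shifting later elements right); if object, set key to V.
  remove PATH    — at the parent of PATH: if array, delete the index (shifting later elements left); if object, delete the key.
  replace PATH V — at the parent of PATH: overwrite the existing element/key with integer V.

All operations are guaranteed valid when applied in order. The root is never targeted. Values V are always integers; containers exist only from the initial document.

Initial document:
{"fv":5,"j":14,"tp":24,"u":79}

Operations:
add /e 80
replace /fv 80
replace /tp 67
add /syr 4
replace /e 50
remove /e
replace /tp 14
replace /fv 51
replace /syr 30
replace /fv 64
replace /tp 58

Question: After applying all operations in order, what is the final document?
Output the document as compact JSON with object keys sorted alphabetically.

After op 1 (add /e 80): {"e":80,"fv":5,"j":14,"tp":24,"u":79}
After op 2 (replace /fv 80): {"e":80,"fv":80,"j":14,"tp":24,"u":79}
After op 3 (replace /tp 67): {"e":80,"fv":80,"j":14,"tp":67,"u":79}
After op 4 (add /syr 4): {"e":80,"fv":80,"j":14,"syr":4,"tp":67,"u":79}
After op 5 (replace /e 50): {"e":50,"fv":80,"j":14,"syr":4,"tp":67,"u":79}
After op 6 (remove /e): {"fv":80,"j":14,"syr":4,"tp":67,"u":79}
After op 7 (replace /tp 14): {"fv":80,"j":14,"syr":4,"tp":14,"u":79}
After op 8 (replace /fv 51): {"fv":51,"j":14,"syr":4,"tp":14,"u":79}
After op 9 (replace /syr 30): {"fv":51,"j":14,"syr":30,"tp":14,"u":79}
After op 10 (replace /fv 64): {"fv":64,"j":14,"syr":30,"tp":14,"u":79}
After op 11 (replace /tp 58): {"fv":64,"j":14,"syr":30,"tp":58,"u":79}

Answer: {"fv":64,"j":14,"syr":30,"tp":58,"u":79}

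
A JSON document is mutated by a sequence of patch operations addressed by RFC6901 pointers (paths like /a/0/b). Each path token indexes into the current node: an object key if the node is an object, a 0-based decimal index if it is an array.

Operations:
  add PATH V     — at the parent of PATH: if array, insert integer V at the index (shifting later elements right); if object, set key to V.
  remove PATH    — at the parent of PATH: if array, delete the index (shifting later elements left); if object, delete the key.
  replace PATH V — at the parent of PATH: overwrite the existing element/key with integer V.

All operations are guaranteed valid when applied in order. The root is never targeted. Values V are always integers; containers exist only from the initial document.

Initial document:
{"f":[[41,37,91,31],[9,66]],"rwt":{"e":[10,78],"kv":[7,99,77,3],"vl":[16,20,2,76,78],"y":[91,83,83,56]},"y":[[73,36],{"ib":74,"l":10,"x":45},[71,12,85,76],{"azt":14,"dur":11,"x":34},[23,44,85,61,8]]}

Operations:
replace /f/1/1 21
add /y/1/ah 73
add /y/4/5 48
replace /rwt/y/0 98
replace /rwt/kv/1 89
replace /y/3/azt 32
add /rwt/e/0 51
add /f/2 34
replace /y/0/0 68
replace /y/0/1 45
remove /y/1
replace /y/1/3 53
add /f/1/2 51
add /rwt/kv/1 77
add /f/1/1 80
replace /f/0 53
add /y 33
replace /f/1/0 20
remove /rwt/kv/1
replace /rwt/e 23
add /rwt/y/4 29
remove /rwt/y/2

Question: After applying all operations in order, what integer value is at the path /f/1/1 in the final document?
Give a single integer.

After op 1 (replace /f/1/1 21): {"f":[[41,37,91,31],[9,21]],"rwt":{"e":[10,78],"kv":[7,99,77,3],"vl":[16,20,2,76,78],"y":[91,83,83,56]},"y":[[73,36],{"ib":74,"l":10,"x":45},[71,12,85,76],{"azt":14,"dur":11,"x":34},[23,44,85,61,8]]}
After op 2 (add /y/1/ah 73): {"f":[[41,37,91,31],[9,21]],"rwt":{"e":[10,78],"kv":[7,99,77,3],"vl":[16,20,2,76,78],"y":[91,83,83,56]},"y":[[73,36],{"ah":73,"ib":74,"l":10,"x":45},[71,12,85,76],{"azt":14,"dur":11,"x":34},[23,44,85,61,8]]}
After op 3 (add /y/4/5 48): {"f":[[41,37,91,31],[9,21]],"rwt":{"e":[10,78],"kv":[7,99,77,3],"vl":[16,20,2,76,78],"y":[91,83,83,56]},"y":[[73,36],{"ah":73,"ib":74,"l":10,"x":45},[71,12,85,76],{"azt":14,"dur":11,"x":34},[23,44,85,61,8,48]]}
After op 4 (replace /rwt/y/0 98): {"f":[[41,37,91,31],[9,21]],"rwt":{"e":[10,78],"kv":[7,99,77,3],"vl":[16,20,2,76,78],"y":[98,83,83,56]},"y":[[73,36],{"ah":73,"ib":74,"l":10,"x":45},[71,12,85,76],{"azt":14,"dur":11,"x":34},[23,44,85,61,8,48]]}
After op 5 (replace /rwt/kv/1 89): {"f":[[41,37,91,31],[9,21]],"rwt":{"e":[10,78],"kv":[7,89,77,3],"vl":[16,20,2,76,78],"y":[98,83,83,56]},"y":[[73,36],{"ah":73,"ib":74,"l":10,"x":45},[71,12,85,76],{"azt":14,"dur":11,"x":34},[23,44,85,61,8,48]]}
After op 6 (replace /y/3/azt 32): {"f":[[41,37,91,31],[9,21]],"rwt":{"e":[10,78],"kv":[7,89,77,3],"vl":[16,20,2,76,78],"y":[98,83,83,56]},"y":[[73,36],{"ah":73,"ib":74,"l":10,"x":45},[71,12,85,76],{"azt":32,"dur":11,"x":34},[23,44,85,61,8,48]]}
After op 7 (add /rwt/e/0 51): {"f":[[41,37,91,31],[9,21]],"rwt":{"e":[51,10,78],"kv":[7,89,77,3],"vl":[16,20,2,76,78],"y":[98,83,83,56]},"y":[[73,36],{"ah":73,"ib":74,"l":10,"x":45},[71,12,85,76],{"azt":32,"dur":11,"x":34},[23,44,85,61,8,48]]}
After op 8 (add /f/2 34): {"f":[[41,37,91,31],[9,21],34],"rwt":{"e":[51,10,78],"kv":[7,89,77,3],"vl":[16,20,2,76,78],"y":[98,83,83,56]},"y":[[73,36],{"ah":73,"ib":74,"l":10,"x":45},[71,12,85,76],{"azt":32,"dur":11,"x":34},[23,44,85,61,8,48]]}
After op 9 (replace /y/0/0 68): {"f":[[41,37,91,31],[9,21],34],"rwt":{"e":[51,10,78],"kv":[7,89,77,3],"vl":[16,20,2,76,78],"y":[98,83,83,56]},"y":[[68,36],{"ah":73,"ib":74,"l":10,"x":45},[71,12,85,76],{"azt":32,"dur":11,"x":34},[23,44,85,61,8,48]]}
After op 10 (replace /y/0/1 45): {"f":[[41,37,91,31],[9,21],34],"rwt":{"e":[51,10,78],"kv":[7,89,77,3],"vl":[16,20,2,76,78],"y":[98,83,83,56]},"y":[[68,45],{"ah":73,"ib":74,"l":10,"x":45},[71,12,85,76],{"azt":32,"dur":11,"x":34},[23,44,85,61,8,48]]}
After op 11 (remove /y/1): {"f":[[41,37,91,31],[9,21],34],"rwt":{"e":[51,10,78],"kv":[7,89,77,3],"vl":[16,20,2,76,78],"y":[98,83,83,56]},"y":[[68,45],[71,12,85,76],{"azt":32,"dur":11,"x":34},[23,44,85,61,8,48]]}
After op 12 (replace /y/1/3 53): {"f":[[41,37,91,31],[9,21],34],"rwt":{"e":[51,10,78],"kv":[7,89,77,3],"vl":[16,20,2,76,78],"y":[98,83,83,56]},"y":[[68,45],[71,12,85,53],{"azt":32,"dur":11,"x":34},[23,44,85,61,8,48]]}
After op 13 (add /f/1/2 51): {"f":[[41,37,91,31],[9,21,51],34],"rwt":{"e":[51,10,78],"kv":[7,89,77,3],"vl":[16,20,2,76,78],"y":[98,83,83,56]},"y":[[68,45],[71,12,85,53],{"azt":32,"dur":11,"x":34},[23,44,85,61,8,48]]}
After op 14 (add /rwt/kv/1 77): {"f":[[41,37,91,31],[9,21,51],34],"rwt":{"e":[51,10,78],"kv":[7,77,89,77,3],"vl":[16,20,2,76,78],"y":[98,83,83,56]},"y":[[68,45],[71,12,85,53],{"azt":32,"dur":11,"x":34},[23,44,85,61,8,48]]}
After op 15 (add /f/1/1 80): {"f":[[41,37,91,31],[9,80,21,51],34],"rwt":{"e":[51,10,78],"kv":[7,77,89,77,3],"vl":[16,20,2,76,78],"y":[98,83,83,56]},"y":[[68,45],[71,12,85,53],{"azt":32,"dur":11,"x":34},[23,44,85,61,8,48]]}
After op 16 (replace /f/0 53): {"f":[53,[9,80,21,51],34],"rwt":{"e":[51,10,78],"kv":[7,77,89,77,3],"vl":[16,20,2,76,78],"y":[98,83,83,56]},"y":[[68,45],[71,12,85,53],{"azt":32,"dur":11,"x":34},[23,44,85,61,8,48]]}
After op 17 (add /y 33): {"f":[53,[9,80,21,51],34],"rwt":{"e":[51,10,78],"kv":[7,77,89,77,3],"vl":[16,20,2,76,78],"y":[98,83,83,56]},"y":33}
After op 18 (replace /f/1/0 20): {"f":[53,[20,80,21,51],34],"rwt":{"e":[51,10,78],"kv":[7,77,89,77,3],"vl":[16,20,2,76,78],"y":[98,83,83,56]},"y":33}
After op 19 (remove /rwt/kv/1): {"f":[53,[20,80,21,51],34],"rwt":{"e":[51,10,78],"kv":[7,89,77,3],"vl":[16,20,2,76,78],"y":[98,83,83,56]},"y":33}
After op 20 (replace /rwt/e 23): {"f":[53,[20,80,21,51],34],"rwt":{"e":23,"kv":[7,89,77,3],"vl":[16,20,2,76,78],"y":[98,83,83,56]},"y":33}
After op 21 (add /rwt/y/4 29): {"f":[53,[20,80,21,51],34],"rwt":{"e":23,"kv":[7,89,77,3],"vl":[16,20,2,76,78],"y":[98,83,83,56,29]},"y":33}
After op 22 (remove /rwt/y/2): {"f":[53,[20,80,21,51],34],"rwt":{"e":23,"kv":[7,89,77,3],"vl":[16,20,2,76,78],"y":[98,83,56,29]},"y":33}
Value at /f/1/1: 80

Answer: 80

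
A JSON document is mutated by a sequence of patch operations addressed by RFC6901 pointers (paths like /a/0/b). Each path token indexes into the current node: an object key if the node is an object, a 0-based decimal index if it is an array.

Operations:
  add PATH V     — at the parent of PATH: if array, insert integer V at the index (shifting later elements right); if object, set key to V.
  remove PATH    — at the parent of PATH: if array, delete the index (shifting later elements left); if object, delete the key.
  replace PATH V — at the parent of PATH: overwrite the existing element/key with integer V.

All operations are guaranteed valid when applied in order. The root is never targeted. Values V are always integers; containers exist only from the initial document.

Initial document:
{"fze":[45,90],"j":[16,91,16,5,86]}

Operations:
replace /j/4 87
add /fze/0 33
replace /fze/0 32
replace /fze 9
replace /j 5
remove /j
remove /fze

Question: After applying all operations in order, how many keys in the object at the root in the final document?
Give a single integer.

After op 1 (replace /j/4 87): {"fze":[45,90],"j":[16,91,16,5,87]}
After op 2 (add /fze/0 33): {"fze":[33,45,90],"j":[16,91,16,5,87]}
After op 3 (replace /fze/0 32): {"fze":[32,45,90],"j":[16,91,16,5,87]}
After op 4 (replace /fze 9): {"fze":9,"j":[16,91,16,5,87]}
After op 5 (replace /j 5): {"fze":9,"j":5}
After op 6 (remove /j): {"fze":9}
After op 7 (remove /fze): {}
Size at the root: 0

Answer: 0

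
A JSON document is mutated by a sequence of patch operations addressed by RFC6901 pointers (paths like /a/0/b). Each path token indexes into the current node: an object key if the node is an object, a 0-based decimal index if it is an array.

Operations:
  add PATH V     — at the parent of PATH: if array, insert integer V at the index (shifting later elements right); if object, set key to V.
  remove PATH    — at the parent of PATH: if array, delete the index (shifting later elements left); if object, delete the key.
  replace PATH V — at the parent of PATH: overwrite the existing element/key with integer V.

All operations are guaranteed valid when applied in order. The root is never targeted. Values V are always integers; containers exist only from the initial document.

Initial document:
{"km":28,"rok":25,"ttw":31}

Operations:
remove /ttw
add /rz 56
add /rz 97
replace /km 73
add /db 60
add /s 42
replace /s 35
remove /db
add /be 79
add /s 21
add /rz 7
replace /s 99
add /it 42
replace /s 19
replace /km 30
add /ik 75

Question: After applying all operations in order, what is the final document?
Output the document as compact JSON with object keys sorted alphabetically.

Answer: {"be":79,"ik":75,"it":42,"km":30,"rok":25,"rz":7,"s":19}

Derivation:
After op 1 (remove /ttw): {"km":28,"rok":25}
After op 2 (add /rz 56): {"km":28,"rok":25,"rz":56}
After op 3 (add /rz 97): {"km":28,"rok":25,"rz":97}
After op 4 (replace /km 73): {"km":73,"rok":25,"rz":97}
After op 5 (add /db 60): {"db":60,"km":73,"rok":25,"rz":97}
After op 6 (add /s 42): {"db":60,"km":73,"rok":25,"rz":97,"s":42}
After op 7 (replace /s 35): {"db":60,"km":73,"rok":25,"rz":97,"s":35}
After op 8 (remove /db): {"km":73,"rok":25,"rz":97,"s":35}
After op 9 (add /be 79): {"be":79,"km":73,"rok":25,"rz":97,"s":35}
After op 10 (add /s 21): {"be":79,"km":73,"rok":25,"rz":97,"s":21}
After op 11 (add /rz 7): {"be":79,"km":73,"rok":25,"rz":7,"s":21}
After op 12 (replace /s 99): {"be":79,"km":73,"rok":25,"rz":7,"s":99}
After op 13 (add /it 42): {"be":79,"it":42,"km":73,"rok":25,"rz":7,"s":99}
After op 14 (replace /s 19): {"be":79,"it":42,"km":73,"rok":25,"rz":7,"s":19}
After op 15 (replace /km 30): {"be":79,"it":42,"km":30,"rok":25,"rz":7,"s":19}
After op 16 (add /ik 75): {"be":79,"ik":75,"it":42,"km":30,"rok":25,"rz":7,"s":19}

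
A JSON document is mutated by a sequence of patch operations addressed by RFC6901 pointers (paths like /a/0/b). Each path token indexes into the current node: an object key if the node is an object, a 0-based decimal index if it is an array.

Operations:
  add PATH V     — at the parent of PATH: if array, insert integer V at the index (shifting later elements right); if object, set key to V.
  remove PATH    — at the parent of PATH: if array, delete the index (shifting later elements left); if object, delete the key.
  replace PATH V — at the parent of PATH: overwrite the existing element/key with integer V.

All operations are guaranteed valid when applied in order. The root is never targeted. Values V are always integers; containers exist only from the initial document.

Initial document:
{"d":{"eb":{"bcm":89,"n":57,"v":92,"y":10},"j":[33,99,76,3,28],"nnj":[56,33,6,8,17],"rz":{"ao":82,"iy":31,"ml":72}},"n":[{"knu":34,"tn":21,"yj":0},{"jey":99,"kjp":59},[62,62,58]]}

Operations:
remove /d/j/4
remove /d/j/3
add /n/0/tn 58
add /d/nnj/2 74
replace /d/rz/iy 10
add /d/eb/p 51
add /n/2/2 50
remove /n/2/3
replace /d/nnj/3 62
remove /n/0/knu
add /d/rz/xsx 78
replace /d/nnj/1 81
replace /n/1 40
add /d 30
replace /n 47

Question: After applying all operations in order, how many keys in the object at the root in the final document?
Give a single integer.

Answer: 2

Derivation:
After op 1 (remove /d/j/4): {"d":{"eb":{"bcm":89,"n":57,"v":92,"y":10},"j":[33,99,76,3],"nnj":[56,33,6,8,17],"rz":{"ao":82,"iy":31,"ml":72}},"n":[{"knu":34,"tn":21,"yj":0},{"jey":99,"kjp":59},[62,62,58]]}
After op 2 (remove /d/j/3): {"d":{"eb":{"bcm":89,"n":57,"v":92,"y":10},"j":[33,99,76],"nnj":[56,33,6,8,17],"rz":{"ao":82,"iy":31,"ml":72}},"n":[{"knu":34,"tn":21,"yj":0},{"jey":99,"kjp":59},[62,62,58]]}
After op 3 (add /n/0/tn 58): {"d":{"eb":{"bcm":89,"n":57,"v":92,"y":10},"j":[33,99,76],"nnj":[56,33,6,8,17],"rz":{"ao":82,"iy":31,"ml":72}},"n":[{"knu":34,"tn":58,"yj":0},{"jey":99,"kjp":59},[62,62,58]]}
After op 4 (add /d/nnj/2 74): {"d":{"eb":{"bcm":89,"n":57,"v":92,"y":10},"j":[33,99,76],"nnj":[56,33,74,6,8,17],"rz":{"ao":82,"iy":31,"ml":72}},"n":[{"knu":34,"tn":58,"yj":0},{"jey":99,"kjp":59},[62,62,58]]}
After op 5 (replace /d/rz/iy 10): {"d":{"eb":{"bcm":89,"n":57,"v":92,"y":10},"j":[33,99,76],"nnj":[56,33,74,6,8,17],"rz":{"ao":82,"iy":10,"ml":72}},"n":[{"knu":34,"tn":58,"yj":0},{"jey":99,"kjp":59},[62,62,58]]}
After op 6 (add /d/eb/p 51): {"d":{"eb":{"bcm":89,"n":57,"p":51,"v":92,"y":10},"j":[33,99,76],"nnj":[56,33,74,6,8,17],"rz":{"ao":82,"iy":10,"ml":72}},"n":[{"knu":34,"tn":58,"yj":0},{"jey":99,"kjp":59},[62,62,58]]}
After op 7 (add /n/2/2 50): {"d":{"eb":{"bcm":89,"n":57,"p":51,"v":92,"y":10},"j":[33,99,76],"nnj":[56,33,74,6,8,17],"rz":{"ao":82,"iy":10,"ml":72}},"n":[{"knu":34,"tn":58,"yj":0},{"jey":99,"kjp":59},[62,62,50,58]]}
After op 8 (remove /n/2/3): {"d":{"eb":{"bcm":89,"n":57,"p":51,"v":92,"y":10},"j":[33,99,76],"nnj":[56,33,74,6,8,17],"rz":{"ao":82,"iy":10,"ml":72}},"n":[{"knu":34,"tn":58,"yj":0},{"jey":99,"kjp":59},[62,62,50]]}
After op 9 (replace /d/nnj/3 62): {"d":{"eb":{"bcm":89,"n":57,"p":51,"v":92,"y":10},"j":[33,99,76],"nnj":[56,33,74,62,8,17],"rz":{"ao":82,"iy":10,"ml":72}},"n":[{"knu":34,"tn":58,"yj":0},{"jey":99,"kjp":59},[62,62,50]]}
After op 10 (remove /n/0/knu): {"d":{"eb":{"bcm":89,"n":57,"p":51,"v":92,"y":10},"j":[33,99,76],"nnj":[56,33,74,62,8,17],"rz":{"ao":82,"iy":10,"ml":72}},"n":[{"tn":58,"yj":0},{"jey":99,"kjp":59},[62,62,50]]}
After op 11 (add /d/rz/xsx 78): {"d":{"eb":{"bcm":89,"n":57,"p":51,"v":92,"y":10},"j":[33,99,76],"nnj":[56,33,74,62,8,17],"rz":{"ao":82,"iy":10,"ml":72,"xsx":78}},"n":[{"tn":58,"yj":0},{"jey":99,"kjp":59},[62,62,50]]}
After op 12 (replace /d/nnj/1 81): {"d":{"eb":{"bcm":89,"n":57,"p":51,"v":92,"y":10},"j":[33,99,76],"nnj":[56,81,74,62,8,17],"rz":{"ao":82,"iy":10,"ml":72,"xsx":78}},"n":[{"tn":58,"yj":0},{"jey":99,"kjp":59},[62,62,50]]}
After op 13 (replace /n/1 40): {"d":{"eb":{"bcm":89,"n":57,"p":51,"v":92,"y":10},"j":[33,99,76],"nnj":[56,81,74,62,8,17],"rz":{"ao":82,"iy":10,"ml":72,"xsx":78}},"n":[{"tn":58,"yj":0},40,[62,62,50]]}
After op 14 (add /d 30): {"d":30,"n":[{"tn":58,"yj":0},40,[62,62,50]]}
After op 15 (replace /n 47): {"d":30,"n":47}
Size at the root: 2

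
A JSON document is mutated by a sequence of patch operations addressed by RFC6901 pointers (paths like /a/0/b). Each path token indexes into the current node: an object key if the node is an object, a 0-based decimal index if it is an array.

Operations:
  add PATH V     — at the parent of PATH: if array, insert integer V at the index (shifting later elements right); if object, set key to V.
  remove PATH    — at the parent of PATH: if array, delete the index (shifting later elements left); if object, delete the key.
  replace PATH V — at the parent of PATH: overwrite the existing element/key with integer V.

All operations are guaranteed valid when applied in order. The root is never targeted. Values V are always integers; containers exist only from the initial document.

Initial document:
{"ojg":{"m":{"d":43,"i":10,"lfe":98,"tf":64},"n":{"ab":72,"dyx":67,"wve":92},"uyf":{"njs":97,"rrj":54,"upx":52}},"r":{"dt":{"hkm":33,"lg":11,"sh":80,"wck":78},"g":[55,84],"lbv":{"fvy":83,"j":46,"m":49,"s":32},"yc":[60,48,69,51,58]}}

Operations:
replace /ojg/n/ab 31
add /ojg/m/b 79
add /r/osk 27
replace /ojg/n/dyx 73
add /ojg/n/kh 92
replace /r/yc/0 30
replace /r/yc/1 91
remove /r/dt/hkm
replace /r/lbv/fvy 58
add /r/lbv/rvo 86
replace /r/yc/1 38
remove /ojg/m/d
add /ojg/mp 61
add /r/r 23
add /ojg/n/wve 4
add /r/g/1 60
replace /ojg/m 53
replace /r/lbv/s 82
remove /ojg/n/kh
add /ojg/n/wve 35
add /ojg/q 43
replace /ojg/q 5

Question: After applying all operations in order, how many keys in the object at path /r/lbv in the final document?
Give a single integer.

After op 1 (replace /ojg/n/ab 31): {"ojg":{"m":{"d":43,"i":10,"lfe":98,"tf":64},"n":{"ab":31,"dyx":67,"wve":92},"uyf":{"njs":97,"rrj":54,"upx":52}},"r":{"dt":{"hkm":33,"lg":11,"sh":80,"wck":78},"g":[55,84],"lbv":{"fvy":83,"j":46,"m":49,"s":32},"yc":[60,48,69,51,58]}}
After op 2 (add /ojg/m/b 79): {"ojg":{"m":{"b":79,"d":43,"i":10,"lfe":98,"tf":64},"n":{"ab":31,"dyx":67,"wve":92},"uyf":{"njs":97,"rrj":54,"upx":52}},"r":{"dt":{"hkm":33,"lg":11,"sh":80,"wck":78},"g":[55,84],"lbv":{"fvy":83,"j":46,"m":49,"s":32},"yc":[60,48,69,51,58]}}
After op 3 (add /r/osk 27): {"ojg":{"m":{"b":79,"d":43,"i":10,"lfe":98,"tf":64},"n":{"ab":31,"dyx":67,"wve":92},"uyf":{"njs":97,"rrj":54,"upx":52}},"r":{"dt":{"hkm":33,"lg":11,"sh":80,"wck":78},"g":[55,84],"lbv":{"fvy":83,"j":46,"m":49,"s":32},"osk":27,"yc":[60,48,69,51,58]}}
After op 4 (replace /ojg/n/dyx 73): {"ojg":{"m":{"b":79,"d":43,"i":10,"lfe":98,"tf":64},"n":{"ab":31,"dyx":73,"wve":92},"uyf":{"njs":97,"rrj":54,"upx":52}},"r":{"dt":{"hkm":33,"lg":11,"sh":80,"wck":78},"g":[55,84],"lbv":{"fvy":83,"j":46,"m":49,"s":32},"osk":27,"yc":[60,48,69,51,58]}}
After op 5 (add /ojg/n/kh 92): {"ojg":{"m":{"b":79,"d":43,"i":10,"lfe":98,"tf":64},"n":{"ab":31,"dyx":73,"kh":92,"wve":92},"uyf":{"njs":97,"rrj":54,"upx":52}},"r":{"dt":{"hkm":33,"lg":11,"sh":80,"wck":78},"g":[55,84],"lbv":{"fvy":83,"j":46,"m":49,"s":32},"osk":27,"yc":[60,48,69,51,58]}}
After op 6 (replace /r/yc/0 30): {"ojg":{"m":{"b":79,"d":43,"i":10,"lfe":98,"tf":64},"n":{"ab":31,"dyx":73,"kh":92,"wve":92},"uyf":{"njs":97,"rrj":54,"upx":52}},"r":{"dt":{"hkm":33,"lg":11,"sh":80,"wck":78},"g":[55,84],"lbv":{"fvy":83,"j":46,"m":49,"s":32},"osk":27,"yc":[30,48,69,51,58]}}
After op 7 (replace /r/yc/1 91): {"ojg":{"m":{"b":79,"d":43,"i":10,"lfe":98,"tf":64},"n":{"ab":31,"dyx":73,"kh":92,"wve":92},"uyf":{"njs":97,"rrj":54,"upx":52}},"r":{"dt":{"hkm":33,"lg":11,"sh":80,"wck":78},"g":[55,84],"lbv":{"fvy":83,"j":46,"m":49,"s":32},"osk":27,"yc":[30,91,69,51,58]}}
After op 8 (remove /r/dt/hkm): {"ojg":{"m":{"b":79,"d":43,"i":10,"lfe":98,"tf":64},"n":{"ab":31,"dyx":73,"kh":92,"wve":92},"uyf":{"njs":97,"rrj":54,"upx":52}},"r":{"dt":{"lg":11,"sh":80,"wck":78},"g":[55,84],"lbv":{"fvy":83,"j":46,"m":49,"s":32},"osk":27,"yc":[30,91,69,51,58]}}
After op 9 (replace /r/lbv/fvy 58): {"ojg":{"m":{"b":79,"d":43,"i":10,"lfe":98,"tf":64},"n":{"ab":31,"dyx":73,"kh":92,"wve":92},"uyf":{"njs":97,"rrj":54,"upx":52}},"r":{"dt":{"lg":11,"sh":80,"wck":78},"g":[55,84],"lbv":{"fvy":58,"j":46,"m":49,"s":32},"osk":27,"yc":[30,91,69,51,58]}}
After op 10 (add /r/lbv/rvo 86): {"ojg":{"m":{"b":79,"d":43,"i":10,"lfe":98,"tf":64},"n":{"ab":31,"dyx":73,"kh":92,"wve":92},"uyf":{"njs":97,"rrj":54,"upx":52}},"r":{"dt":{"lg":11,"sh":80,"wck":78},"g":[55,84],"lbv":{"fvy":58,"j":46,"m":49,"rvo":86,"s":32},"osk":27,"yc":[30,91,69,51,58]}}
After op 11 (replace /r/yc/1 38): {"ojg":{"m":{"b":79,"d":43,"i":10,"lfe":98,"tf":64},"n":{"ab":31,"dyx":73,"kh":92,"wve":92},"uyf":{"njs":97,"rrj":54,"upx":52}},"r":{"dt":{"lg":11,"sh":80,"wck":78},"g":[55,84],"lbv":{"fvy":58,"j":46,"m":49,"rvo":86,"s":32},"osk":27,"yc":[30,38,69,51,58]}}
After op 12 (remove /ojg/m/d): {"ojg":{"m":{"b":79,"i":10,"lfe":98,"tf":64},"n":{"ab":31,"dyx":73,"kh":92,"wve":92},"uyf":{"njs":97,"rrj":54,"upx":52}},"r":{"dt":{"lg":11,"sh":80,"wck":78},"g":[55,84],"lbv":{"fvy":58,"j":46,"m":49,"rvo":86,"s":32},"osk":27,"yc":[30,38,69,51,58]}}
After op 13 (add /ojg/mp 61): {"ojg":{"m":{"b":79,"i":10,"lfe":98,"tf":64},"mp":61,"n":{"ab":31,"dyx":73,"kh":92,"wve":92},"uyf":{"njs":97,"rrj":54,"upx":52}},"r":{"dt":{"lg":11,"sh":80,"wck":78},"g":[55,84],"lbv":{"fvy":58,"j":46,"m":49,"rvo":86,"s":32},"osk":27,"yc":[30,38,69,51,58]}}
After op 14 (add /r/r 23): {"ojg":{"m":{"b":79,"i":10,"lfe":98,"tf":64},"mp":61,"n":{"ab":31,"dyx":73,"kh":92,"wve":92},"uyf":{"njs":97,"rrj":54,"upx":52}},"r":{"dt":{"lg":11,"sh":80,"wck":78},"g":[55,84],"lbv":{"fvy":58,"j":46,"m":49,"rvo":86,"s":32},"osk":27,"r":23,"yc":[30,38,69,51,58]}}
After op 15 (add /ojg/n/wve 4): {"ojg":{"m":{"b":79,"i":10,"lfe":98,"tf":64},"mp":61,"n":{"ab":31,"dyx":73,"kh":92,"wve":4},"uyf":{"njs":97,"rrj":54,"upx":52}},"r":{"dt":{"lg":11,"sh":80,"wck":78},"g":[55,84],"lbv":{"fvy":58,"j":46,"m":49,"rvo":86,"s":32},"osk":27,"r":23,"yc":[30,38,69,51,58]}}
After op 16 (add /r/g/1 60): {"ojg":{"m":{"b":79,"i":10,"lfe":98,"tf":64},"mp":61,"n":{"ab":31,"dyx":73,"kh":92,"wve":4},"uyf":{"njs":97,"rrj":54,"upx":52}},"r":{"dt":{"lg":11,"sh":80,"wck":78},"g":[55,60,84],"lbv":{"fvy":58,"j":46,"m":49,"rvo":86,"s":32},"osk":27,"r":23,"yc":[30,38,69,51,58]}}
After op 17 (replace /ojg/m 53): {"ojg":{"m":53,"mp":61,"n":{"ab":31,"dyx":73,"kh":92,"wve":4},"uyf":{"njs":97,"rrj":54,"upx":52}},"r":{"dt":{"lg":11,"sh":80,"wck":78},"g":[55,60,84],"lbv":{"fvy":58,"j":46,"m":49,"rvo":86,"s":32},"osk":27,"r":23,"yc":[30,38,69,51,58]}}
After op 18 (replace /r/lbv/s 82): {"ojg":{"m":53,"mp":61,"n":{"ab":31,"dyx":73,"kh":92,"wve":4},"uyf":{"njs":97,"rrj":54,"upx":52}},"r":{"dt":{"lg":11,"sh":80,"wck":78},"g":[55,60,84],"lbv":{"fvy":58,"j":46,"m":49,"rvo":86,"s":82},"osk":27,"r":23,"yc":[30,38,69,51,58]}}
After op 19 (remove /ojg/n/kh): {"ojg":{"m":53,"mp":61,"n":{"ab":31,"dyx":73,"wve":4},"uyf":{"njs":97,"rrj":54,"upx":52}},"r":{"dt":{"lg":11,"sh":80,"wck":78},"g":[55,60,84],"lbv":{"fvy":58,"j":46,"m":49,"rvo":86,"s":82},"osk":27,"r":23,"yc":[30,38,69,51,58]}}
After op 20 (add /ojg/n/wve 35): {"ojg":{"m":53,"mp":61,"n":{"ab":31,"dyx":73,"wve":35},"uyf":{"njs":97,"rrj":54,"upx":52}},"r":{"dt":{"lg":11,"sh":80,"wck":78},"g":[55,60,84],"lbv":{"fvy":58,"j":46,"m":49,"rvo":86,"s":82},"osk":27,"r":23,"yc":[30,38,69,51,58]}}
After op 21 (add /ojg/q 43): {"ojg":{"m":53,"mp":61,"n":{"ab":31,"dyx":73,"wve":35},"q":43,"uyf":{"njs":97,"rrj":54,"upx":52}},"r":{"dt":{"lg":11,"sh":80,"wck":78},"g":[55,60,84],"lbv":{"fvy":58,"j":46,"m":49,"rvo":86,"s":82},"osk":27,"r":23,"yc":[30,38,69,51,58]}}
After op 22 (replace /ojg/q 5): {"ojg":{"m":53,"mp":61,"n":{"ab":31,"dyx":73,"wve":35},"q":5,"uyf":{"njs":97,"rrj":54,"upx":52}},"r":{"dt":{"lg":11,"sh":80,"wck":78},"g":[55,60,84],"lbv":{"fvy":58,"j":46,"m":49,"rvo":86,"s":82},"osk":27,"r":23,"yc":[30,38,69,51,58]}}
Size at path /r/lbv: 5

Answer: 5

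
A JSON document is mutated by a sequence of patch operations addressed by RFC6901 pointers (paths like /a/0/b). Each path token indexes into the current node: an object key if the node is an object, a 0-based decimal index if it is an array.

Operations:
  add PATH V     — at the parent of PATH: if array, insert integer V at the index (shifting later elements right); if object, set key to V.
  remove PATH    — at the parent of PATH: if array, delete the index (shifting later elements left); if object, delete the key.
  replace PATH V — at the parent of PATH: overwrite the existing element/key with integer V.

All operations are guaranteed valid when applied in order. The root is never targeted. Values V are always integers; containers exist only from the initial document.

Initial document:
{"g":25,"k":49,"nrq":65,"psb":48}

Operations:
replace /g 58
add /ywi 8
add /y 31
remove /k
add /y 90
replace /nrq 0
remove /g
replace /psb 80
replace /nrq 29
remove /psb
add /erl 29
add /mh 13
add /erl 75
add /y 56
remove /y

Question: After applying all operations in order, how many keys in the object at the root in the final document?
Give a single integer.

After op 1 (replace /g 58): {"g":58,"k":49,"nrq":65,"psb":48}
After op 2 (add /ywi 8): {"g":58,"k":49,"nrq":65,"psb":48,"ywi":8}
After op 3 (add /y 31): {"g":58,"k":49,"nrq":65,"psb":48,"y":31,"ywi":8}
After op 4 (remove /k): {"g":58,"nrq":65,"psb":48,"y":31,"ywi":8}
After op 5 (add /y 90): {"g":58,"nrq":65,"psb":48,"y":90,"ywi":8}
After op 6 (replace /nrq 0): {"g":58,"nrq":0,"psb":48,"y":90,"ywi":8}
After op 7 (remove /g): {"nrq":0,"psb":48,"y":90,"ywi":8}
After op 8 (replace /psb 80): {"nrq":0,"psb":80,"y":90,"ywi":8}
After op 9 (replace /nrq 29): {"nrq":29,"psb":80,"y":90,"ywi":8}
After op 10 (remove /psb): {"nrq":29,"y":90,"ywi":8}
After op 11 (add /erl 29): {"erl":29,"nrq":29,"y":90,"ywi":8}
After op 12 (add /mh 13): {"erl":29,"mh":13,"nrq":29,"y":90,"ywi":8}
After op 13 (add /erl 75): {"erl":75,"mh":13,"nrq":29,"y":90,"ywi":8}
After op 14 (add /y 56): {"erl":75,"mh":13,"nrq":29,"y":56,"ywi":8}
After op 15 (remove /y): {"erl":75,"mh":13,"nrq":29,"ywi":8}
Size at the root: 4

Answer: 4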